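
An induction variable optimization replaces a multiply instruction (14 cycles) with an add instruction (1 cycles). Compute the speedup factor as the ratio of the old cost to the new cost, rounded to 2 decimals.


Ratio = mult_cost / add_cost = 14 / 1 = 14.0

14.0


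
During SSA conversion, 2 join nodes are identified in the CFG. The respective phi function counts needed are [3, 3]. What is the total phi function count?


Total phi functions = sum of phi functions at each join node
= 3 + 3 = 6

6


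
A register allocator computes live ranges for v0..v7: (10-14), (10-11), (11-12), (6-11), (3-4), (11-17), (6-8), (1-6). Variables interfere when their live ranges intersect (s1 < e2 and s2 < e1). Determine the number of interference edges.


Check all pairs for overlapping intervals.
Two intervals (s1,e1) and (s2,e2) overlap if s1 < e2 and s2 < e1.
v0 (10-14) vs v1..v7: overlaps v1, v2, v3, v5 -> 4
v1 (10-11) vs v2..v7: overlaps v3 -> 1
v2 (11-12) vs v3..v7: overlaps v5 -> 1
v3 (6-11) vs v4..v7: overlaps v6 -> 1
v4 (3-4) vs v5..v7: overlaps v7 -> 1
v5 (11-17) vs v6..v7: overlaps none -> 0
v6 (6-8) vs v7: overlaps none -> 0
Total overlapping pairs = 4 + 1 + 1 + 1 + 1 + 0 + 0 = 8

8


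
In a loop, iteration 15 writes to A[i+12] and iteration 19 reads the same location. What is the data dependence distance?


Distance = read iteration - write iteration
= 19 - 15 = 4

4


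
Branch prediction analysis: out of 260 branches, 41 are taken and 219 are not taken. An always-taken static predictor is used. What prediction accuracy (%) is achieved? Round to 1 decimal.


Predictor: always-taken
Correct predictions = 41
Accuracy = 41 / 260 * 100 = 15.8%

15.8


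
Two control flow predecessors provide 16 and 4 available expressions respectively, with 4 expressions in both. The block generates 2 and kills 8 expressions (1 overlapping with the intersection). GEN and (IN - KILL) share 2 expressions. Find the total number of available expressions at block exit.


IN = intersection of predecessors = 4
IN - KILL = 4 - 1 = 3
|OUT| = |GEN| + |IN - KILL| - |GEN ∩ (IN - KILL)| = 2 + 3 - 2 = 3

3


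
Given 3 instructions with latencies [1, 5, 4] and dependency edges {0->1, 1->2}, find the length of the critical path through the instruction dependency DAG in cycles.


Compute longest path through dependency graph: dist(Ik) = max over predecessors of dist + latency(Ik).
dist(I0) = latency 1 = 1
dist(I1) = dist(I0) + 5 = 1 + 5 = 6
dist(I2) = dist(I1) + 4 = 6 + 4 = 10
Critical path = max dist = 10

10


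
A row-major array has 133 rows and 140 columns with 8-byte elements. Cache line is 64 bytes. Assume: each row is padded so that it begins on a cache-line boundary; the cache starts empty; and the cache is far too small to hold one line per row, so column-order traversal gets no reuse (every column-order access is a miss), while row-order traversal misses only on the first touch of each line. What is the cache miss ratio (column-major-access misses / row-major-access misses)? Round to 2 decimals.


Each row occupies 140 * 8 = 1120 bytes and starts on a line boundary, so it spans ceil(1120 / 64) = 18 cache lines.
Row-major traversal misses (one per line touched): 133 * ceil(140 * 8 / 64) = 2394
Column-major traversal misses (no reuse, every access misses): 133 * 140 = 18620
Ratio = 18620 / 2394 = 7.78

7.78


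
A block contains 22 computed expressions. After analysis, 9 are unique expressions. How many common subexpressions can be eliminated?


CSE count = total expressions - unique expressions
= 22 - 9 = 13

13


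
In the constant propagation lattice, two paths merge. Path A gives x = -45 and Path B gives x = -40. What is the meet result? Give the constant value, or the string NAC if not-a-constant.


Meet operation: if both paths give the same constant, result is that constant; if they differ, result is NAC (not-a-constant).
Path A: -45, Path B: -40 -> differ
Result: not-a-constant -> NAC

NAC


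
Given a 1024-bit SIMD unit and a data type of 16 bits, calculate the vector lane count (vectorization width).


Width = SIMD bits / data type bits
= 1024 / 16 = 64

64


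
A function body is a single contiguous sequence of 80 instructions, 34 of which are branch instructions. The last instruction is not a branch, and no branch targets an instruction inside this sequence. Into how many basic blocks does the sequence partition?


With no in-sequence branch targets, the leaders are the first instruction plus the instruction after each branch.
Number of basic blocks = branches + 1
= 34 + 1 = 35

35


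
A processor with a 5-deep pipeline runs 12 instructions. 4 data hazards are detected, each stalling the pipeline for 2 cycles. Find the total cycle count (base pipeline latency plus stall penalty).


Base cycles = 5 + 12 - 1 = 16
Total stalls = 4 * 2 = 8
Total = 16 + 8 = 24

24


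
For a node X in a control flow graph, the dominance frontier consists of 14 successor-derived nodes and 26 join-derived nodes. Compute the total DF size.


DF(X) = direct successor contributions + join point contributions
= 14 + 26 = 40

40


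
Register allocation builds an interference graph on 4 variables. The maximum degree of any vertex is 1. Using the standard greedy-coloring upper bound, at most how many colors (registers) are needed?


Greedy coloring never needs more than (max_degree + 1) colors: when coloring a vertex, at most max_degree neighbors are already colored.
Upper bound = 1 + 1 = 2

2


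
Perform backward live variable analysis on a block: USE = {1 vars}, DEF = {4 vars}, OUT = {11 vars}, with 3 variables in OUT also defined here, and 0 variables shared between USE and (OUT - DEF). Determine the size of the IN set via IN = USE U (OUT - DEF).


OUT - DEF: 11 - 3 = 8
|IN| = |USE| + |OUT - DEF| - |USE ∩ (OUT - DEF)| = 1 + 8 - 0 = 9

9


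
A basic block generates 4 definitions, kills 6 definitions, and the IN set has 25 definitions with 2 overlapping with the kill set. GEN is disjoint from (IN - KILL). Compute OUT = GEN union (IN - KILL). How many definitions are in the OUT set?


IN - KILL: 25 - 2 = 23 surviving definitions
OUT = GEN + surviving = 4 + 23 = 27

27


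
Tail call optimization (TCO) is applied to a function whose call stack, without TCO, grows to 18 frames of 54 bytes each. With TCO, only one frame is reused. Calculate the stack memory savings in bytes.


Without TCO: 18 * 54 = 972 bytes
With TCO: reuse 1 frame = 54 bytes
Savings = 972 - 54 = 918

918


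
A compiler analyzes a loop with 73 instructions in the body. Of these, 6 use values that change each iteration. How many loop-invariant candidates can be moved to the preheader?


Invariant candidates = total - loop-dependent
= 73 - 6 = 67

67


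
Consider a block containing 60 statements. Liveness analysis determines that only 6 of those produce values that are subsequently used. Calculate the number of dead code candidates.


Dead code = total statements - live definitions
= 60 - 6 = 54

54


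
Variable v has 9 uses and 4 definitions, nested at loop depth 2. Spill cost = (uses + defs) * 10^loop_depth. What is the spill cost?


uses + defs = 9 + 4 = 13
10^2 = 100
Spill cost = 13 * 100 = 1300

1300


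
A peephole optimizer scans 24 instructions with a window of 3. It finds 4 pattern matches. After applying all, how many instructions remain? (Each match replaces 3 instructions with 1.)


Each match removes 2 instructions.
Total removed = 4 * 2 = 8
Remaining = 24 - 8 = 16

16


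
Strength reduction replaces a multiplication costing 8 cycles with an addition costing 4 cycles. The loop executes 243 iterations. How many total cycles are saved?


Per-iteration saving = 8 - 4 = 4
Total saved = 243 * 4 = 972

972


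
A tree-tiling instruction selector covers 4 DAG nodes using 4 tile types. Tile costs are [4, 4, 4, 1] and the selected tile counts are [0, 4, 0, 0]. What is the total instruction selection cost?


Total cost = sum(count_i * cost_i)
= 0*4 + 4*4 + 0*4 + 0*1
= 16

16


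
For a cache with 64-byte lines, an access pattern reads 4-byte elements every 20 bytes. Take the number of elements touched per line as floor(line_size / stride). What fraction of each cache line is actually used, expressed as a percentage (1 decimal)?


Elements per cache line = floor(64 / 20) = 3
Bytes used = 3 * 4 = 12
Utilization = 12 / 64 * 100 = 18.8%

18.8


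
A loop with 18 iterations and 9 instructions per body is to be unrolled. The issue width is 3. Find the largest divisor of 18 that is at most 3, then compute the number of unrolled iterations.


Largest divisor of 18 <= 3 is 3
New iterations = 18 / 3 = 6

6


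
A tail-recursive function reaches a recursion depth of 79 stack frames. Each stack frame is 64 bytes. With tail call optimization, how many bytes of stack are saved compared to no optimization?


Without TCO: 79 * 64 = 5056 bytes
With TCO: reuse 1 frame = 64 bytes
Savings = 5056 - 64 = 4992

4992


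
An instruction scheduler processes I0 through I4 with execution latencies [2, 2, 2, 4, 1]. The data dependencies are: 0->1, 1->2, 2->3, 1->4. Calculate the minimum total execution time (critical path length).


Compute longest path through dependency graph: dist(Ik) = max over predecessors of dist + latency(Ik).
dist(I0) = latency 2 = 2
dist(I1) = dist(I0) + 2 = 2 + 2 = 4
dist(I2) = dist(I1) + 2 = 4 + 2 = 6
dist(I3) = dist(I2) + 4 = 6 + 4 = 10
dist(I4) = dist(I1) + 1 = 4 + 1 = 5
Critical path = max dist = 10

10


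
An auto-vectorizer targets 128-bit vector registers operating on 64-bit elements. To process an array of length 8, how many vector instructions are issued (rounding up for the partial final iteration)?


Width = 128 / 64 = 2 elements per vector op
Iterations = ceil(8 / 2) = 4

4


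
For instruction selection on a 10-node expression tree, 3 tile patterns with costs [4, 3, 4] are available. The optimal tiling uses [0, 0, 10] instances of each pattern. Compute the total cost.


Total cost = sum(count_i * cost_i)
= 0*4 + 0*3 + 10*4
= 40

40


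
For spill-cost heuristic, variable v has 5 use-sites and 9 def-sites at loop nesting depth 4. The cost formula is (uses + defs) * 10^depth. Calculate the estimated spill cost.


uses + defs = 5 + 9 = 14
10^4 = 10000
Spill cost = 14 * 10000 = 140000

140000


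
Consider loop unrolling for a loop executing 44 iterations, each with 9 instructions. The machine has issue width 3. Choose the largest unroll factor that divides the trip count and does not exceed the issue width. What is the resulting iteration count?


Largest divisor of 44 <= 3 is 2
New iterations = 44 / 2 = 22

22


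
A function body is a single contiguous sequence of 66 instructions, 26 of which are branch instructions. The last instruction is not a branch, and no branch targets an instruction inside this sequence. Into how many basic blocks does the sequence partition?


With no in-sequence branch targets, the leaders are the first instruction plus the instruction after each branch.
Number of basic blocks = branches + 1
= 26 + 1 = 27

27


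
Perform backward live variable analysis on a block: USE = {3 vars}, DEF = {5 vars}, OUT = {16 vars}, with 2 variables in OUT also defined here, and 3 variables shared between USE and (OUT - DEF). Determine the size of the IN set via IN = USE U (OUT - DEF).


OUT - DEF: 16 - 2 = 14
|IN| = |USE| + |OUT - DEF| - |USE ∩ (OUT - DEF)| = 3 + 14 - 3 = 14

14


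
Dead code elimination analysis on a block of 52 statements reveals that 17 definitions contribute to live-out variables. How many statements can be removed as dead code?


Dead code = total statements - live definitions
= 52 - 17 = 35

35


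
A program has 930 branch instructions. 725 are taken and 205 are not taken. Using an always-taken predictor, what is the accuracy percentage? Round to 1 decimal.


Predictor: always-taken
Correct predictions = 725
Accuracy = 725 / 930 * 100 = 78.0%

78.0


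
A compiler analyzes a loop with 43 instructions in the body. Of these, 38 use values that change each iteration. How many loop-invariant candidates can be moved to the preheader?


Invariant candidates = total - loop-dependent
= 43 - 38 = 5

5


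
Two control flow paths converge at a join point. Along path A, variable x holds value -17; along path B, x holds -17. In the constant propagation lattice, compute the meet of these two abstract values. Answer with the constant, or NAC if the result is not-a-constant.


Meet operation: if both paths give the same constant, result is that constant; if they differ, result is NAC (not-a-constant).
Path A: -17, Path B: -17 -> equal
Result: constant -> -17

-17


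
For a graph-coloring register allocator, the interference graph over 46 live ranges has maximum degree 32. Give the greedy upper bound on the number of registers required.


Greedy coloring never needs more than (max_degree + 1) colors: when coloring a vertex, at most max_degree neighbors are already colored.
Upper bound = 32 + 1 = 33

33


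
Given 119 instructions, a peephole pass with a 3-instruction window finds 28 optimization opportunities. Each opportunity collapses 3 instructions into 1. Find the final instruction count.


Each match removes 2 instructions.
Total removed = 28 * 2 = 56
Remaining = 119 - 56 = 63

63


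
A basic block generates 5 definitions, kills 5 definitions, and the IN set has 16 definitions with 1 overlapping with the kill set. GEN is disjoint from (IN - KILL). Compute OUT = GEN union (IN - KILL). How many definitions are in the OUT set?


IN - KILL: 16 - 1 = 15 surviving definitions
OUT = GEN + surviving = 5 + 15 = 20

20


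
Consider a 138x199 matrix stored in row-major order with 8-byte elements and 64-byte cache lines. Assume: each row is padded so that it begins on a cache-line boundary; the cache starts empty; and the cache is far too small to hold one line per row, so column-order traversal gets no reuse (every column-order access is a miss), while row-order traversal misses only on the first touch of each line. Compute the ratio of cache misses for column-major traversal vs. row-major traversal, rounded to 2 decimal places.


Each row occupies 199 * 8 = 1592 bytes and starts on a line boundary, so it spans ceil(1592 / 64) = 25 cache lines.
Row-major traversal misses (one per line touched): 138 * ceil(199 * 8 / 64) = 3450
Column-major traversal misses (no reuse, every access misses): 138 * 199 = 27462
Ratio = 27462 / 3450 = 7.96

7.96


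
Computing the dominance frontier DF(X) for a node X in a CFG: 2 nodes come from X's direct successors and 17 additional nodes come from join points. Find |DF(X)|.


DF(X) = direct successor contributions + join point contributions
= 2 + 17 = 19

19


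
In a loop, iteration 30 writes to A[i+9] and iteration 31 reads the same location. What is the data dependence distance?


Distance = read iteration - write iteration
= 31 - 30 = 1

1


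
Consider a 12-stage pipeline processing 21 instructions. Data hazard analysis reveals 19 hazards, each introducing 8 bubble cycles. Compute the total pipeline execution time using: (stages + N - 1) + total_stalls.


Base cycles = 12 + 21 - 1 = 32
Total stalls = 19 * 8 = 152
Total = 32 + 152 = 184

184


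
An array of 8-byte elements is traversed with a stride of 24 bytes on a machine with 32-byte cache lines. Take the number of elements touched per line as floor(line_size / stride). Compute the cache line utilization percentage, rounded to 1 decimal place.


Elements per cache line = floor(32 / 24) = 1
Bytes used = 1 * 8 = 8
Utilization = 8 / 32 * 100 = 25.0%

25.0


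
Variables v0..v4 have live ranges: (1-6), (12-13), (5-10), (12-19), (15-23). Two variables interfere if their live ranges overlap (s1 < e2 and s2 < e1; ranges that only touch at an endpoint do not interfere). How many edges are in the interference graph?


Check all pairs for overlapping intervals.
Two intervals (s1,e1) and (s2,e2) overlap if s1 < e2 and s2 < e1.
v0 (1-6) vs v1..v4: overlaps v2 -> 1
v1 (12-13) vs v2..v4: overlaps v3 -> 1
v2 (5-10) vs v3..v4: overlaps none -> 0
v3 (12-19) vs v4: overlaps v4 -> 1
Total overlapping pairs = 1 + 1 + 0 + 1 = 3

3


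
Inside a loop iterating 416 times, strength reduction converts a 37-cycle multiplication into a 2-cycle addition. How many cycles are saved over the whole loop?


Per-iteration saving = 37 - 2 = 35
Total saved = 416 * 35 = 14560

14560


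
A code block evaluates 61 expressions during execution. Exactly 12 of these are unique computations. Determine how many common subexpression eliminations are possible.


CSE count = total expressions - unique expressions
= 61 - 12 = 49

49


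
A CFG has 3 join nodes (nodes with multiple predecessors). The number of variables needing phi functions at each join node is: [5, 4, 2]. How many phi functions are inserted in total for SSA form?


Total phi functions = sum of phi functions at each join node
= 5 + 4 + 2 = 11

11


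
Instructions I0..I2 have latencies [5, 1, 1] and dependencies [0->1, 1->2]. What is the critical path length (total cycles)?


Compute longest path through dependency graph: dist(Ik) = max over predecessors of dist + latency(Ik).
dist(I0) = latency 5 = 5
dist(I1) = dist(I0) + 1 = 5 + 1 = 6
dist(I2) = dist(I1) + 1 = 6 + 1 = 7
Critical path = max dist = 7

7


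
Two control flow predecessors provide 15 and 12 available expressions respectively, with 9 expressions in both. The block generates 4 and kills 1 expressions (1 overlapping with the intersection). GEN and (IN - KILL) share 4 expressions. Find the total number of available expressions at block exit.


IN = intersection of predecessors = 9
IN - KILL = 9 - 1 = 8
|OUT| = |GEN| + |IN - KILL| - |GEN ∩ (IN - KILL)| = 4 + 8 - 4 = 8

8


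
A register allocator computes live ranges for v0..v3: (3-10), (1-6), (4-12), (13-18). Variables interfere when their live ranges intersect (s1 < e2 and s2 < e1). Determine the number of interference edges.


Check all pairs for overlapping intervals.
Two intervals (s1,e1) and (s2,e2) overlap if s1 < e2 and s2 < e1.
v0 (3-10) vs v1..v3: overlaps v1, v2 -> 2
v1 (1-6) vs v2..v3: overlaps v2 -> 1
v2 (4-12) vs v3: overlaps none -> 0
Total overlapping pairs = 2 + 1 + 0 = 3

3


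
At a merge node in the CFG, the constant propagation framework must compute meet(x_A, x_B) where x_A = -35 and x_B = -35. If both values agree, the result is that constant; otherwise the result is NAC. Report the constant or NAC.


Meet operation: if both paths give the same constant, result is that constant; if they differ, result is NAC (not-a-constant).
Path A: -35, Path B: -35 -> equal
Result: constant -> -35

-35


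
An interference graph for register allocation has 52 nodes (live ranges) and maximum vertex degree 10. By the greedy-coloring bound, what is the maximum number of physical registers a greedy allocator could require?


Greedy coloring never needs more than (max_degree + 1) colors: when coloring a vertex, at most max_degree neighbors are already colored.
Upper bound = 10 + 1 = 11

11


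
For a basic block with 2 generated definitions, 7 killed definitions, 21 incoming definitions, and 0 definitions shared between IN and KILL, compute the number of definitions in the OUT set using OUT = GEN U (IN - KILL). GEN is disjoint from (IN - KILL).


IN - KILL: 21 - 0 = 21 surviving definitions
OUT = GEN + surviving = 2 + 21 = 23

23


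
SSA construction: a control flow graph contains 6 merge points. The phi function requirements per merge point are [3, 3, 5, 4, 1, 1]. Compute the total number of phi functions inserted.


Total phi functions = sum of phi functions at each join node
= 3 + 3 + 5 + 4 + 1 + 1 = 17

17


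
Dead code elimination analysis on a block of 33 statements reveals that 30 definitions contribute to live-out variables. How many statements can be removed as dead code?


Dead code = total statements - live definitions
= 33 - 30 = 3

3


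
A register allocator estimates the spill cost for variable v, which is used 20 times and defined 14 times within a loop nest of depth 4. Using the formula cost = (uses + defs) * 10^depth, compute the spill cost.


uses + defs = 20 + 14 = 34
10^4 = 10000
Spill cost = 34 * 10000 = 340000

340000


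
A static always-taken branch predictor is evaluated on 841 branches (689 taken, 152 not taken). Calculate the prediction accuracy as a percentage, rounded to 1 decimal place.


Predictor: always-taken
Correct predictions = 689
Accuracy = 689 / 841 * 100 = 81.9%

81.9


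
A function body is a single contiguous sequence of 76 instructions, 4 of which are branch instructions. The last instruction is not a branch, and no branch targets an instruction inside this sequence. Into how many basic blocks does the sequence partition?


With no in-sequence branch targets, the leaders are the first instruction plus the instruction after each branch.
Number of basic blocks = branches + 1
= 4 + 1 = 5

5


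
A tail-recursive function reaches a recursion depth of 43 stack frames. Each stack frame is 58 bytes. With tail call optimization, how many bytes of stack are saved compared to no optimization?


Without TCO: 43 * 58 = 2494 bytes
With TCO: reuse 1 frame = 58 bytes
Savings = 2494 - 58 = 2436

2436


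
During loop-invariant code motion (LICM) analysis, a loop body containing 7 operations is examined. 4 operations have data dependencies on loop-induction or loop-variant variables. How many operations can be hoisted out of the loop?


Invariant candidates = total - loop-dependent
= 7 - 4 = 3

3


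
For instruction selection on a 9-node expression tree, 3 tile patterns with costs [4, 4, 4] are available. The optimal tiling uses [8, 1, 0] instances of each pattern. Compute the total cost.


Total cost = sum(count_i * cost_i)
= 8*4 + 1*4 + 0*4
= 36

36


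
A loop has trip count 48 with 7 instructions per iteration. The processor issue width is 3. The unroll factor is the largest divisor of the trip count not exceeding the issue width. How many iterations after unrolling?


Largest divisor of 48 <= 3 is 3
New iterations = 48 / 3 = 16

16


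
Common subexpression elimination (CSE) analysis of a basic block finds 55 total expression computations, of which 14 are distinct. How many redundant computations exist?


CSE count = total expressions - unique expressions
= 55 - 14 = 41

41


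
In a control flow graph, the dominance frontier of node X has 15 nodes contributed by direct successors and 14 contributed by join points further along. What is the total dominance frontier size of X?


DF(X) = direct successor contributions + join point contributions
= 15 + 14 = 29

29


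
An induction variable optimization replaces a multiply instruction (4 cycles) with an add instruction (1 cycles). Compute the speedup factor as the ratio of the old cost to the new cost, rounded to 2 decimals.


Ratio = mult_cost / add_cost = 4 / 1 = 4.0

4.0


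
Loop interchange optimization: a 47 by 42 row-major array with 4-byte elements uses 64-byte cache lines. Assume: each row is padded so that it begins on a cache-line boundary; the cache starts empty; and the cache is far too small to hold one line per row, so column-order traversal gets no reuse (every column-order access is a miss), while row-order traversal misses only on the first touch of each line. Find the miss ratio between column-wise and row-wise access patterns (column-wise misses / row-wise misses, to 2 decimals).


Each row occupies 42 * 4 = 168 bytes and starts on a line boundary, so it spans ceil(168 / 64) = 3 cache lines.
Row-major traversal misses (one per line touched): 47 * ceil(42 * 4 / 64) = 141
Column-major traversal misses (no reuse, every access misses): 47 * 42 = 1974
Ratio = 1974 / 141 = 14.0

14.0


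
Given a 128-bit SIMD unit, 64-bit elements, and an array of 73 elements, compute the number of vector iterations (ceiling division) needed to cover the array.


Width = 128 / 64 = 2 elements per vector op
Iterations = ceil(73 / 2) = 37

37


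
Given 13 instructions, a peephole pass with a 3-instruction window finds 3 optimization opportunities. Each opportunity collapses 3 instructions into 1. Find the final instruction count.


Each match removes 2 instructions.
Total removed = 3 * 2 = 6
Remaining = 13 - 6 = 7

7


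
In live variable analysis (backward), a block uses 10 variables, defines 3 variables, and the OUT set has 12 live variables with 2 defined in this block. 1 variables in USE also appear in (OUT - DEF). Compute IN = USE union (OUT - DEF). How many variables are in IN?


OUT - DEF: 12 - 2 = 10
|IN| = |USE| + |OUT - DEF| - |USE ∩ (OUT - DEF)| = 10 + 10 - 1 = 19

19


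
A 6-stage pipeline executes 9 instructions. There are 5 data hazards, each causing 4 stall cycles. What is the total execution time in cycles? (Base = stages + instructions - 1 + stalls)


Base cycles = 6 + 9 - 1 = 14
Total stalls = 5 * 4 = 20
Total = 14 + 20 = 34

34


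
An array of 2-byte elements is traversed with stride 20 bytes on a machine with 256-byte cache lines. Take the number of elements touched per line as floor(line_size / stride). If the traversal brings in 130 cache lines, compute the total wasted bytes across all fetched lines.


Elements per line = floor(256 / 20) = 12
Bytes used per line = 12 * 2 = 24
Wasted per line = 256 - 24 = 232
Total wasted = 232 * 130 = 30160

30160


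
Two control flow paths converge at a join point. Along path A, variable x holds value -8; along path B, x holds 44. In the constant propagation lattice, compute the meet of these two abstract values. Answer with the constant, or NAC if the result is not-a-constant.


Meet operation: if both paths give the same constant, result is that constant; if they differ, result is NAC (not-a-constant).
Path A: -8, Path B: 44 -> differ
Result: not-a-constant -> NAC

NAC


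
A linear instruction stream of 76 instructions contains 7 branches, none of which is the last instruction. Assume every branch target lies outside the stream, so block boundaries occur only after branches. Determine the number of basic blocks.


With no in-sequence branch targets, the leaders are the first instruction plus the instruction after each branch.
Number of basic blocks = branches + 1
= 7 + 1 = 8

8


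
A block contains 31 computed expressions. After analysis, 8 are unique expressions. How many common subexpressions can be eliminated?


CSE count = total expressions - unique expressions
= 31 - 8 = 23

23


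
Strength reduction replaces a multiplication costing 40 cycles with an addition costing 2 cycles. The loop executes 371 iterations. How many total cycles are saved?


Per-iteration saving = 40 - 2 = 38
Total saved = 371 * 38 = 14098

14098


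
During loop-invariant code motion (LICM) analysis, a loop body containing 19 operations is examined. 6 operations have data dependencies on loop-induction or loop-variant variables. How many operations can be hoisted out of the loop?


Invariant candidates = total - loop-dependent
= 19 - 6 = 13

13


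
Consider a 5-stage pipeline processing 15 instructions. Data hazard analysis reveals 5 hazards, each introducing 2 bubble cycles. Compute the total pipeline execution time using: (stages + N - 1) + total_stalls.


Base cycles = 5 + 15 - 1 = 19
Total stalls = 5 * 2 = 10
Total = 19 + 10 = 29

29


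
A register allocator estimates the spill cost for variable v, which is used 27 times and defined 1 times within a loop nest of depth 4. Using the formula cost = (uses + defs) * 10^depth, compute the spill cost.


uses + defs = 27 + 1 = 28
10^4 = 10000
Spill cost = 28 * 10000 = 280000

280000


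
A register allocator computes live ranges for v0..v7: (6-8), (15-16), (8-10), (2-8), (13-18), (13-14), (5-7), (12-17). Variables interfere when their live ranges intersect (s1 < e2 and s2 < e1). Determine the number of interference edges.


Check all pairs for overlapping intervals.
Two intervals (s1,e1) and (s2,e2) overlap if s1 < e2 and s2 < e1.
v0 (6-8) vs v1..v7: overlaps v3, v6 -> 2
v1 (15-16) vs v2..v7: overlaps v4, v7 -> 2
v2 (8-10) vs v3..v7: overlaps none -> 0
v3 (2-8) vs v4..v7: overlaps v6 -> 1
v4 (13-18) vs v5..v7: overlaps v5, v7 -> 2
v5 (13-14) vs v6..v7: overlaps v7 -> 1
v6 (5-7) vs v7: overlaps none -> 0
Total overlapping pairs = 2 + 2 + 0 + 1 + 2 + 1 + 0 = 8

8


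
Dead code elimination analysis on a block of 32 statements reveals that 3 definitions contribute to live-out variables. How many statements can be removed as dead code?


Dead code = total statements - live definitions
= 32 - 3 = 29

29


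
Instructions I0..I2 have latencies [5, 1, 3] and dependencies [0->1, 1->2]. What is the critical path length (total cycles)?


Compute longest path through dependency graph: dist(Ik) = max over predecessors of dist + latency(Ik).
dist(I0) = latency 5 = 5
dist(I1) = dist(I0) + 1 = 5 + 1 = 6
dist(I2) = dist(I1) + 3 = 6 + 3 = 9
Critical path = max dist = 9

9


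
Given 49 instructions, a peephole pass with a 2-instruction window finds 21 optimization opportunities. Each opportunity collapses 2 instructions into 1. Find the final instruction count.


Each match removes 1 instructions.
Total removed = 21 * 1 = 21
Remaining = 49 - 21 = 28

28


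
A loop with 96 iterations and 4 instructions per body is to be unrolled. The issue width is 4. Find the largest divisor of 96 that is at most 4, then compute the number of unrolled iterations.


Largest divisor of 96 <= 4 is 4
New iterations = 96 / 4 = 24

24


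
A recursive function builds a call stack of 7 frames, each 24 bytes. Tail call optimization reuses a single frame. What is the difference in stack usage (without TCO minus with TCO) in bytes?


Without TCO: 7 * 24 = 168 bytes
With TCO: reuse 1 frame = 24 bytes
Savings = 168 - 24 = 144

144


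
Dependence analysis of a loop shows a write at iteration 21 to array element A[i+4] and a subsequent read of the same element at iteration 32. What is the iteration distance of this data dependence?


Distance = read iteration - write iteration
= 32 - 21 = 11

11


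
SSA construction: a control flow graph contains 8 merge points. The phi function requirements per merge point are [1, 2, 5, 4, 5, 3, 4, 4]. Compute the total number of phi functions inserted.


Total phi functions = sum of phi functions at each join node
= 1 + 2 + 5 + 4 + 5 + 3 + 4 + 4 = 28

28


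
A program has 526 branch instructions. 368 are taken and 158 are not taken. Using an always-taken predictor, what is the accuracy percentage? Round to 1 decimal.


Predictor: always-taken
Correct predictions = 368
Accuracy = 368 / 526 * 100 = 70.0%

70.0


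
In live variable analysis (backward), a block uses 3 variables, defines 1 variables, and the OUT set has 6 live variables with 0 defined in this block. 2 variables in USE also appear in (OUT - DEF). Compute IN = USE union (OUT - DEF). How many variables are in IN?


OUT - DEF: 6 - 0 = 6
|IN| = |USE| + |OUT - DEF| - |USE ∩ (OUT - DEF)| = 3 + 6 - 2 = 7

7


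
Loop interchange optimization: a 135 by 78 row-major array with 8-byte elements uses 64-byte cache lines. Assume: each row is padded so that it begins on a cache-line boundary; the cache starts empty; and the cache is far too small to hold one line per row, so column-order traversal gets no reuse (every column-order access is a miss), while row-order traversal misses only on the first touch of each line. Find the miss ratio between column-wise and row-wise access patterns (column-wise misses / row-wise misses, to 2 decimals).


Each row occupies 78 * 8 = 624 bytes and starts on a line boundary, so it spans ceil(624 / 64) = 10 cache lines.
Row-major traversal misses (one per line touched): 135 * ceil(78 * 8 / 64) = 1350
Column-major traversal misses (no reuse, every access misses): 135 * 78 = 10530
Ratio = 10530 / 1350 = 7.8

7.8


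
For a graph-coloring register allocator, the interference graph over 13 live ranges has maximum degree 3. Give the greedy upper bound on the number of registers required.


Greedy coloring never needs more than (max_degree + 1) colors: when coloring a vertex, at most max_degree neighbors are already colored.
Upper bound = 3 + 1 = 4

4


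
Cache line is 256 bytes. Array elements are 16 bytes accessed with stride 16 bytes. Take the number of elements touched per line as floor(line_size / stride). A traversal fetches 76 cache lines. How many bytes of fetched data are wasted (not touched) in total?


Elements per line = floor(256 / 16) = 16
Bytes used per line = 16 * 16 = 256
Wasted per line = 256 - 256 = 0
Total wasted = 0 * 76 = 0

0


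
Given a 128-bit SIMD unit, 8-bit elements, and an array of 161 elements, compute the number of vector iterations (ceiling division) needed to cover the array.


Width = 128 / 8 = 16 elements per vector op
Iterations = ceil(161 / 16) = 11

11


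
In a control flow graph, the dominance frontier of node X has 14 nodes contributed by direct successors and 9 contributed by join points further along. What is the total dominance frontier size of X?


DF(X) = direct successor contributions + join point contributions
= 14 + 9 = 23

23


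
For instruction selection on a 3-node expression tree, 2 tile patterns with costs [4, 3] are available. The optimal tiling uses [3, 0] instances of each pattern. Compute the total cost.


Total cost = sum(count_i * cost_i)
= 3*4 + 0*3
= 12

12


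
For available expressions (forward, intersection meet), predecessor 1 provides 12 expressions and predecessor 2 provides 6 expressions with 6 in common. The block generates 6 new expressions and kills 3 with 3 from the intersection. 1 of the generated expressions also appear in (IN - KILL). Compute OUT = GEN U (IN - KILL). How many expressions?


IN = intersection of predecessors = 6
IN - KILL = 6 - 3 = 3
|OUT| = |GEN| + |IN - KILL| - |GEN ∩ (IN - KILL)| = 6 + 3 - 1 = 8

8


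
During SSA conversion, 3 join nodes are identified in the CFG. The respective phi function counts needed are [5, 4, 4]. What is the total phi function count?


Total phi functions = sum of phi functions at each join node
= 5 + 4 + 4 = 13

13


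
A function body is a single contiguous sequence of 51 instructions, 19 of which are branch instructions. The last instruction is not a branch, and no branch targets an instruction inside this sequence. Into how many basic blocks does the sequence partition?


With no in-sequence branch targets, the leaders are the first instruction plus the instruction after each branch.
Number of basic blocks = branches + 1
= 19 + 1 = 20

20


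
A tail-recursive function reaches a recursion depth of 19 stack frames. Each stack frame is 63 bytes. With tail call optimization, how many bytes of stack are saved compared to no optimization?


Without TCO: 19 * 63 = 1197 bytes
With TCO: reuse 1 frame = 63 bytes
Savings = 1197 - 63 = 1134

1134


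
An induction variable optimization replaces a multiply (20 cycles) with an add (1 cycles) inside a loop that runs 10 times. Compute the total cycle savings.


Per-iteration saving = 20 - 1 = 19
Total saved = 10 * 19 = 190

190


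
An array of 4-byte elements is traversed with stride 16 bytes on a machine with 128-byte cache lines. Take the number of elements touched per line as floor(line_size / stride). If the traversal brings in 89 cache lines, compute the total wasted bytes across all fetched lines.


Elements per line = floor(128 / 16) = 8
Bytes used per line = 8 * 4 = 32
Wasted per line = 128 - 32 = 96
Total wasted = 96 * 89 = 8544

8544


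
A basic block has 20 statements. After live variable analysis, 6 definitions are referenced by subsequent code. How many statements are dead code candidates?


Dead code = total statements - live definitions
= 20 - 6 = 14

14


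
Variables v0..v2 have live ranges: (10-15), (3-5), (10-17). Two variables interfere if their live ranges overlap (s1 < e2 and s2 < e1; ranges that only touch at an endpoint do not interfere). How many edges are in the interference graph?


Check all pairs for overlapping intervals.
Two intervals (s1,e1) and (s2,e2) overlap if s1 < e2 and s2 < e1.
v0 (10-15) vs v1..v2: overlaps v2 -> 1
v1 (3-5) vs v2: overlaps none -> 0
Total overlapping pairs = 1 + 0 = 1

1


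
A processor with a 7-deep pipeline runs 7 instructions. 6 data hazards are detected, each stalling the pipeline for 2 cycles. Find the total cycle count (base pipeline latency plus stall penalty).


Base cycles = 7 + 7 - 1 = 13
Total stalls = 6 * 2 = 12
Total = 13 + 12 = 25

25


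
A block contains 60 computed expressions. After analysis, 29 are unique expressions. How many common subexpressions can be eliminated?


CSE count = total expressions - unique expressions
= 60 - 29 = 31

31


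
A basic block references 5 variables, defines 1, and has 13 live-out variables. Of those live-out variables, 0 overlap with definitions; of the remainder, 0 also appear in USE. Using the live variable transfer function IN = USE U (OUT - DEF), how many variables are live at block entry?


OUT - DEF: 13 - 0 = 13
|IN| = |USE| + |OUT - DEF| - |USE ∩ (OUT - DEF)| = 5 + 13 - 0 = 18

18


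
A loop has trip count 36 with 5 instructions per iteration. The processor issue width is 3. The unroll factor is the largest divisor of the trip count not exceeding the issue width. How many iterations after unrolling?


Largest divisor of 36 <= 3 is 3
New iterations = 36 / 3 = 12

12


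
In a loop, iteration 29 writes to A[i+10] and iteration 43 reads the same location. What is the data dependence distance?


Distance = read iteration - write iteration
= 43 - 29 = 14

14


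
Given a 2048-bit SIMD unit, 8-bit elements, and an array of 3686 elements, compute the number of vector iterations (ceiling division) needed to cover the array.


Width = 2048 / 8 = 256 elements per vector op
Iterations = ceil(3686 / 256) = 15

15


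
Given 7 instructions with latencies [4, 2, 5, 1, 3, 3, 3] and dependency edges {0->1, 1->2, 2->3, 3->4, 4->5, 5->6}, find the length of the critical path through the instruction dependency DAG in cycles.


Compute longest path through dependency graph: dist(Ik) = max over predecessors of dist + latency(Ik).
dist(I0) = latency 4 = 4
dist(I1) = dist(I0) + 2 = 4 + 2 = 6
dist(I2) = dist(I1) + 5 = 6 + 5 = 11
dist(I3) = dist(I2) + 1 = 11 + 1 = 12
dist(I4) = dist(I3) + 3 = 12 + 3 = 15
dist(I5) = dist(I4) + 3 = 15 + 3 = 18
dist(I6) = dist(I5) + 3 = 18 + 3 = 21
Critical path = max dist = 21

21


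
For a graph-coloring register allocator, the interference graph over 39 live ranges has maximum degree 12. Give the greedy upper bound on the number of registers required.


Greedy coloring never needs more than (max_degree + 1) colors: when coloring a vertex, at most max_degree neighbors are already colored.
Upper bound = 12 + 1 = 13

13


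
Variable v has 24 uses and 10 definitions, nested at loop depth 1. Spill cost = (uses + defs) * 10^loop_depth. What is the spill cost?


uses + defs = 24 + 10 = 34
10^1 = 10
Spill cost = 34 * 10 = 340

340


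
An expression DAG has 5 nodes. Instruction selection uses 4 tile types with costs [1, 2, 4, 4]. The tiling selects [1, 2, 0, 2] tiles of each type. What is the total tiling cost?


Total cost = sum(count_i * cost_i)
= 1*1 + 2*2 + 0*4 + 2*4
= 13

13


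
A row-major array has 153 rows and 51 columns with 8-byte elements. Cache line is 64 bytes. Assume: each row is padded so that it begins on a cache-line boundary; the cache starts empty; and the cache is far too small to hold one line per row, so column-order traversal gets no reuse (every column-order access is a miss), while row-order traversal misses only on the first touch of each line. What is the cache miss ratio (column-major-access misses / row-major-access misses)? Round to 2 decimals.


Each row occupies 51 * 8 = 408 bytes and starts on a line boundary, so it spans ceil(408 / 64) = 7 cache lines.
Row-major traversal misses (one per line touched): 153 * ceil(51 * 8 / 64) = 1071
Column-major traversal misses (no reuse, every access misses): 153 * 51 = 7803
Ratio = 7803 / 1071 = 7.29

7.29
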